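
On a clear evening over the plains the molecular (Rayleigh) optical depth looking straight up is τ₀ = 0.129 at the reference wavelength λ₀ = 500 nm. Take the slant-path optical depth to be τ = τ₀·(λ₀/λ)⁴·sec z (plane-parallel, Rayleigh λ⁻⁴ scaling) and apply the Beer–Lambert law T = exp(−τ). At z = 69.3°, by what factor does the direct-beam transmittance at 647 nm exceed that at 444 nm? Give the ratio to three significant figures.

1.58

Airmass: sec 69.3° = 2.8291.
τ(647 nm) = 0.129 × (500/647)⁴ × 2.8291 = 0.129 × 0.3567 × 2.8291 = 0.1302.
τ(444 nm) = 0.129 × (500/444)⁴ × 2.8291 = 0.129 × 1.6082 × 2.8291 = 0.5869.
T(647)/T(444) = exp(τ_B − τ_A) = exp(0.4568) = 1.5789.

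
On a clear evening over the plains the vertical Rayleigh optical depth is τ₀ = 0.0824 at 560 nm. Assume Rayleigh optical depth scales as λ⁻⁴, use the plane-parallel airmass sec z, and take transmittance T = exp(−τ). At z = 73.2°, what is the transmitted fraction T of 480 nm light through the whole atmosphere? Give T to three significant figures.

sec 73.2° = 3.4598.
τ = 0.0824 × (560/480)⁴ × 3.4598 = 0.0824 × 1.8526 × 3.4598 = 0.5282.
T = exp(−0.5282) = 0.5897.

0.590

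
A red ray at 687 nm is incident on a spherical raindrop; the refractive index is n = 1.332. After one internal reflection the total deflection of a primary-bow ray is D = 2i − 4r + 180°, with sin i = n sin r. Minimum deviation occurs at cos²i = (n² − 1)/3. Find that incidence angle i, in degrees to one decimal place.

cos²i = (1.332² − 1)/3 = (1.77422 − 1)/3 = 0.25807.
cos i = 0.50801, so i = 59.469°.

59.5°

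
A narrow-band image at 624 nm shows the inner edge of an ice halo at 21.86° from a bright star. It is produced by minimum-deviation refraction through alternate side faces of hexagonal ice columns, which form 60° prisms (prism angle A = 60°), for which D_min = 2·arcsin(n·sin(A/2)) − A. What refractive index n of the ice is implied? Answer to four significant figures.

Rearranging: n = sin((D_min + A)/2) / sin(A/2).
(D_min + A)/2 = (21.86° + 60°)/2 = 40.930°.
n = sin 40.930° / sin 30° = 0.6551 / 0.5000 = 1.3103.

1.310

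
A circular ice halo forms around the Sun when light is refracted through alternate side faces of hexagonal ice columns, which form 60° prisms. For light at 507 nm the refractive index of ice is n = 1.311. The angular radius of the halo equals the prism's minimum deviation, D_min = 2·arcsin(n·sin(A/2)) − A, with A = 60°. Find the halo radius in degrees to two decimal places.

n·sin(A/2) = 1.311 × sin 30° = 1.311 × 0.5000 = 0.6555.
D_min = 2·arcsin(0.6555) − 60° = 2 × 40.958° − 60° = 21.915°.

21.92°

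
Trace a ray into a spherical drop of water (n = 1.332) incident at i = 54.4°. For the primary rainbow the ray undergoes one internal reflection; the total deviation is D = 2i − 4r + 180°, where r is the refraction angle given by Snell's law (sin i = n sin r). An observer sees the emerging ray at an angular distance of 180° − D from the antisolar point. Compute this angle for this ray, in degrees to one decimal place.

41.7°

sin r = sin 54.4° / 1.332 = 0.8131/1.332 = 0.6104; r = 37.62°.
D = 2·54.4° − 4·37.62° + 180° = 108.80° − 150.48° + 180° = 138.32°.
Angle from antisolar point = 180° − D = 41.68°.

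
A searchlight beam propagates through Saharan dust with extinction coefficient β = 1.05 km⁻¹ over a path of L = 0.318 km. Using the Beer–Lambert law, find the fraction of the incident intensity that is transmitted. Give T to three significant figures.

0.716

τ = β·L = 1.05 × 0.318 = 0.3339.
T = exp(−0.3339) = 0.7161.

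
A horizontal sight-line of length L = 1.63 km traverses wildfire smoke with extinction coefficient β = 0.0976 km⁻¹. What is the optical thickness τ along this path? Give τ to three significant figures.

0.159

τ = β·L = 0.0976 × 1.63 = 0.1591.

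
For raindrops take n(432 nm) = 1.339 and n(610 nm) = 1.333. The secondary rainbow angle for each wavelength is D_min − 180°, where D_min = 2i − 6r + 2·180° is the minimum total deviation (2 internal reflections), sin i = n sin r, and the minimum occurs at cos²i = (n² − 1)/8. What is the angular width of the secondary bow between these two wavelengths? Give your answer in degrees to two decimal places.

1.56°

At 432 nm (n = 1.339): cos²i = 0.09912 → i = 71.650°, r = 45.141°, D_min = 232.451°, rainbow angle = 52.451°.
At 610 nm (n = 1.333): cos²i = 0.09711 → i = 71.843°, r = 45.466°, D_min = 230.891°, rainbow angle = 50.891°.
Angular width = |52.451° − 50.891°| = 1.560°.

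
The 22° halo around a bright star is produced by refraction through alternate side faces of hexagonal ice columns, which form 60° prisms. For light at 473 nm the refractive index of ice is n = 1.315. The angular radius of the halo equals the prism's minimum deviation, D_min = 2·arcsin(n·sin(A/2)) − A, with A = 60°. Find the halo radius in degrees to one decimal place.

n·sin(A/2) = 1.315 × sin 30° = 1.315 × 0.5000 = 0.6575.
D_min = 2·arcsin(0.6575) − 60° = 2 × 41.109° − 60° = 22.219°.

22.2°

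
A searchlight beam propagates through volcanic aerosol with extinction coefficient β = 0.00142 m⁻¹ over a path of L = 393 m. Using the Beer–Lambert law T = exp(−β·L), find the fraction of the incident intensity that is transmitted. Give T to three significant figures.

0.572

τ = β·L = 0.00142 × 393 = 0.5581.
T = exp(−0.5581) = 0.5723.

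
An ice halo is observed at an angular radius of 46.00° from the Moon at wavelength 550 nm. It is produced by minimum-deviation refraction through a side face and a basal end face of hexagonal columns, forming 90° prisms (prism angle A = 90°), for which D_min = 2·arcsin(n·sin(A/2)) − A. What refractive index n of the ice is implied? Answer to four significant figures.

1.311

Rearranging: n = sin((D_min + A)/2) / sin(A/2).
(D_min + A)/2 = (46.00° + 90°)/2 = 68.000°.
n = sin 68.000° / sin 45° = 0.9272 / 0.7071 = 1.3112.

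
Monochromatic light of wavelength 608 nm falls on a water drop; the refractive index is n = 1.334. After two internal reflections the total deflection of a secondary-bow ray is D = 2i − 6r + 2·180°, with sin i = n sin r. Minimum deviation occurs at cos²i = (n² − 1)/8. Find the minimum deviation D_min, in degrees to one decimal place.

cos²i = (1.77956 − 1)/8 = 0.09744; i = arccos(0.31216) = 71.810°.
sin r = sin 71.810°/1.334 = 0.71217; r = 45.411°.
D_min = 2·71.810° − 6·45.411° + 360° = 231.153°.

231.2°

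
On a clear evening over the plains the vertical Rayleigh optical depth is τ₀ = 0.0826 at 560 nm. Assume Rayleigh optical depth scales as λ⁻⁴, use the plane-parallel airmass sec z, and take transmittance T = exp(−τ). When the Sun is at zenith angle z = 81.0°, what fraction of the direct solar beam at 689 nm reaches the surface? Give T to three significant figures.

sec 81.0° = 6.3925.
τ = 0.0826 × (560/689)⁴ × 6.3925 = 0.0826 × 0.4364 × 6.3925 = 0.2304.
T = exp(−0.2304) = 0.7942.

0.794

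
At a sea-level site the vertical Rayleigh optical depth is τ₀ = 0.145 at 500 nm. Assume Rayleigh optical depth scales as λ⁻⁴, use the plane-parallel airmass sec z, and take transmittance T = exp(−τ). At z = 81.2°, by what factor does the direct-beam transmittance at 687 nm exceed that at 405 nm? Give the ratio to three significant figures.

6.93

Airmass: sec 81.2° = 6.5366.
τ(687 nm) = 0.145 × (500/687)⁴ × 6.5366 = 0.145 × 0.2806 × 6.5366 = 0.2659.
τ(405 nm) = 0.145 × (500/405)⁴ × 6.5366 = 0.145 × 2.3231 × 6.5366 = 2.2018.
T(687)/T(405) = exp(τ_B − τ_A) = exp(1.9359) = 6.9300.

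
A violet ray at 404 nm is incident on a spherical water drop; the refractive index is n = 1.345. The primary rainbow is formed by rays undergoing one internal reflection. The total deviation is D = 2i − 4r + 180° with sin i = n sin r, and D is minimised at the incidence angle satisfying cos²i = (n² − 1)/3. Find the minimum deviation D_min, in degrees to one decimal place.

139.6°

cos²i = (1.80902 − 1)/3 = 0.26967; i = arccos(0.51930) = 58.715°.
sin r = sin 58.715°/1.345 = 0.63538; r = 39.448°.
D_min = 2·58.715° − 4·39.448° + 180° = 139.635°.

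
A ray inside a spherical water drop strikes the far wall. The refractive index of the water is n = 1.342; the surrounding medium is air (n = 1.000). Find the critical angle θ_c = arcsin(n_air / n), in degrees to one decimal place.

48.2°

sin θ_c = n_air / n = 1.000 / 1.342 = 0.7452.
θ_c = arcsin(0.7452) = 48.17°.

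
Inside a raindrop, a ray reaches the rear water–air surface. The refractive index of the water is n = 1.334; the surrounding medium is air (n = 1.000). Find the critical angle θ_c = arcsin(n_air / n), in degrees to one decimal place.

48.6°

sin θ_c = n_air / n = 1.000 / 1.334 = 0.7496.
θ_c = arcsin(0.7496) = 48.56°.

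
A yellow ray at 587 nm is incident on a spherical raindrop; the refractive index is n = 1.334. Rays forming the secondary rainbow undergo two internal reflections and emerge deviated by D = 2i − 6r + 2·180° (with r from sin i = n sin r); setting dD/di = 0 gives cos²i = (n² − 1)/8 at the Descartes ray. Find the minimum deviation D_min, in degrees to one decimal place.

cos²i = (1.77956 − 1)/8 = 0.09744; i = arccos(0.31216) = 71.810°.
sin r = sin 71.810°/1.334 = 0.71217; r = 45.411°.
D_min = 2·71.810° − 6·45.411° + 360° = 231.153°.

231.2°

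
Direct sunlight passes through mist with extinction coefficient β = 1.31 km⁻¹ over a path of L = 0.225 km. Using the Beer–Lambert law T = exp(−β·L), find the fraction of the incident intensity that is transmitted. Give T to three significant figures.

0.745

τ = β·L = 1.31 × 0.225 = 0.2948.
T = exp(−0.2948) = 0.7447.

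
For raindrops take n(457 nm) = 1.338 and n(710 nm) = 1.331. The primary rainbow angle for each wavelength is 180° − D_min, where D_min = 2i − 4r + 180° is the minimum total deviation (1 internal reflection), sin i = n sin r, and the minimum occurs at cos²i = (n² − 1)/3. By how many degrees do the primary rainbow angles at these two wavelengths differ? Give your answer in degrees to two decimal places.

1.01°

At 457 nm (n = 1.338): cos²i = 0.26341 → i = 59.120°, r = 39.899°, D_min = 138.643°, rainbow angle = 41.357°.
At 710 nm (n = 1.331): cos²i = 0.25719 → i = 59.527°, r = 40.356°, D_min = 137.630°, rainbow angle = 42.370°.
Angular width = |41.357° − 42.370°| = 1.013°.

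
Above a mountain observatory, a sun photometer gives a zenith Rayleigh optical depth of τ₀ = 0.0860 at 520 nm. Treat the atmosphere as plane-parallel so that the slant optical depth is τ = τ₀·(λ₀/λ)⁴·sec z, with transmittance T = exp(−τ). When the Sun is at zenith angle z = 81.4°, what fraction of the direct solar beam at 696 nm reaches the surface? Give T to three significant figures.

sec 81.4° = 6.6874.
τ = 0.0860 × (520/696)⁴ × 6.6874 = 0.0860 × 0.3116 × 6.6874 = 0.1792.
T = exp(−0.1792) = 0.8359.

0.836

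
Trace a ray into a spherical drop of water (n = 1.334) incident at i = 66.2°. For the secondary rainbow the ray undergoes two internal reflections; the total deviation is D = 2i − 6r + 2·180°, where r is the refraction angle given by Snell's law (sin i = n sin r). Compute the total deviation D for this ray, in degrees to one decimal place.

sin r = sin 66.2° / 1.334 = 0.9150/1.334 = 0.6859; r = 43.30°.
D = 2·66.2° − 6·43.30° + 2·180° = 132.40° − 259.83° + 360° = 232.57°.

232.6°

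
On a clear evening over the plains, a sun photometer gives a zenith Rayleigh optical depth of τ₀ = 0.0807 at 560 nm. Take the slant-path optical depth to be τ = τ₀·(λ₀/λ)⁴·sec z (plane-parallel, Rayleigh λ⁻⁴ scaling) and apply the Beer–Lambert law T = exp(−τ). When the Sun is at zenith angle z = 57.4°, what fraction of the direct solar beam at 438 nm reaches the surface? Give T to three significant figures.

0.670

sec 57.4° = 1.8561.
τ = 0.0807 × (560/438)⁴ × 1.8561 = 0.0807 × 2.6721 × 1.8561 = 0.4002.
T = exp(−0.4002) = 0.6702.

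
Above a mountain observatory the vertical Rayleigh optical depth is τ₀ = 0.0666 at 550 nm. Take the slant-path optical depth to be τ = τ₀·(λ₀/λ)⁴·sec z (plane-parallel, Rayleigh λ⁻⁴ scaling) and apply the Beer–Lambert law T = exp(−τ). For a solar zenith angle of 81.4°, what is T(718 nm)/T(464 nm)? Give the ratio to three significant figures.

Airmass: sec 81.4° = 6.6874.
τ(718 nm) = 0.0666 × (550/718)⁴ × 6.6874 = 0.0666 × 0.3443 × 6.6874 = 0.1533.
τ(464 nm) = 0.0666 × (550/464)⁴ × 6.6874 = 0.0666 × 1.9741 × 6.6874 = 0.8792.
T(718)/T(464) = exp(τ_B − τ_A) = exp(0.7259) = 2.0666.

2.07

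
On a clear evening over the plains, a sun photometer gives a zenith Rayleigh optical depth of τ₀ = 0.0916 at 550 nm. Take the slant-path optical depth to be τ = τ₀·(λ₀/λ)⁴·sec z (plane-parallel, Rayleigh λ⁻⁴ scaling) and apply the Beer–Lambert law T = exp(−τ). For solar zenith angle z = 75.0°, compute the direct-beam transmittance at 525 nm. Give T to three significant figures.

0.653

sec 75.0° = 3.8637.
τ = 0.0916 × (550/525)⁴ × 3.8637 = 0.0916 × 1.2045 × 3.8637 = 0.4263.
T = exp(−0.4263) = 0.6529.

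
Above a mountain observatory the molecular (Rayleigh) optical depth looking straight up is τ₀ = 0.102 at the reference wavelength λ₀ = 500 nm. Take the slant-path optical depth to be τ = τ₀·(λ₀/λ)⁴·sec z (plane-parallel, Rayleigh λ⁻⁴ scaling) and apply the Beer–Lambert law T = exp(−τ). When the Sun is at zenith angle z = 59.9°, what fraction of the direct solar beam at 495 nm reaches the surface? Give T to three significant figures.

0.809

sec 59.9° = 1.9940.
τ = 0.102 × (500/495)⁴ × 1.9940 = 0.102 × 1.0410 × 1.9940 = 0.2117.
T = exp(−0.2117) = 0.8092.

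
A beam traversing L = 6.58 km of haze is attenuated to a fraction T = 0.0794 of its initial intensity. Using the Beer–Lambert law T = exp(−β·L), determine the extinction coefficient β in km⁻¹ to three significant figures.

0.385 km⁻¹

Beer–Lambert: T = exp(−βL) ⇒ β = −ln(T)/L = −ln(0.0794)/6.58 = 2.5333/6.58 = 0.385 km⁻¹.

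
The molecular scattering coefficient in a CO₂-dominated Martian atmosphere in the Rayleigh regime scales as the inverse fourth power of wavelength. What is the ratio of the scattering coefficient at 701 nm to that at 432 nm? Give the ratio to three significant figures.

Rayleigh scattering ∝ λ⁻⁴, so the ratio of coefficients is the inverse fourth power of the wavelength ratio.
σ(701)/σ(432) = (432/701)⁴ = (0.6163)⁴ = 0.1442.

0.144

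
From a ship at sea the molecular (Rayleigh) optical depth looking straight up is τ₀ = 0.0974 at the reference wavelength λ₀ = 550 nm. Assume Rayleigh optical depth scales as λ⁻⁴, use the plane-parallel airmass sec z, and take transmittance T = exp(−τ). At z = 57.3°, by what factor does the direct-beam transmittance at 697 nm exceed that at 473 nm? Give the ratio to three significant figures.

Airmass: sec 57.3° = 1.8510.
τ(697 nm) = 0.0974 × (550/697)⁴ × 1.8510 = 0.0974 × 0.3877 × 1.8510 = 0.0699.
τ(473 nm) = 0.0974 × (550/473)⁴ × 1.8510 = 0.0974 × 1.8281 × 1.8510 = 0.3296.
T(697)/T(473) = exp(τ_B − τ_A) = exp(0.2597) = 1.2965.

1.30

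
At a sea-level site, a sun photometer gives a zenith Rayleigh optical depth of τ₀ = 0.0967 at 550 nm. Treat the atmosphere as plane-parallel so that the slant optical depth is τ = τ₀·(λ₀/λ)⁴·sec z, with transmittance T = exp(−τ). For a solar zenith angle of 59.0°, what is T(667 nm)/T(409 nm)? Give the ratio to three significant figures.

1.69

Airmass: sec 59.0° = 1.9416.
τ(667 nm) = 0.0967 × (550/667)⁴ × 1.9416 = 0.0967 × 0.4623 × 1.9416 = 0.0868.
τ(409 nm) = 0.0967 × (550/409)⁴ × 1.9416 = 0.0967 × 3.2701 × 1.9416 = 0.6140.
T(667)/T(409) = exp(τ_B − τ_A) = exp(0.5272) = 1.6941.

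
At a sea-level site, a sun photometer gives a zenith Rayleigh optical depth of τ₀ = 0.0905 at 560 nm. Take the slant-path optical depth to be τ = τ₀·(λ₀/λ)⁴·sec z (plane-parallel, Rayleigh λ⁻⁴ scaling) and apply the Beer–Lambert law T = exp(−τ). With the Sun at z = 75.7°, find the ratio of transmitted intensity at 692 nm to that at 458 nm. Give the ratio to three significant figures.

1.94

Airmass: sec 75.7° = 4.0486.
τ(692 nm) = 0.0905 × (560/692)⁴ × 4.0486 = 0.0905 × 0.4289 × 4.0486 = 0.1571.
τ(458 nm) = 0.0905 × (560/458)⁴ × 4.0486 = 0.0905 × 2.2351 × 4.0486 = 0.8189.
T(692)/T(458) = exp(τ_B − τ_A) = exp(0.6618) = 1.9383.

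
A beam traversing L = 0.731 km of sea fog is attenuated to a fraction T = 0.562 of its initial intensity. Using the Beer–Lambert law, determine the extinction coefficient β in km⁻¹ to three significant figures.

Beer–Lambert: T = exp(−βL) ⇒ β = −ln(T)/L = −ln(0.562)/0.731 = 0.5763/0.731 = 0.7883 km⁻¹.

0.788 km⁻¹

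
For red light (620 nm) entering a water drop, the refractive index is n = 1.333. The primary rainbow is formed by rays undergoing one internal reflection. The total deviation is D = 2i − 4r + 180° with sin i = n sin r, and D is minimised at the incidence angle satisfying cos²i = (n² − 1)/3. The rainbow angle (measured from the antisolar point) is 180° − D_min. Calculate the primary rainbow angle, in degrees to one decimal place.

42.1°

cos²i = (1.77689 − 1)/3 = 0.25896; i = arccos(0.50888) = 59.410°.
sin r = sin 59.410°/1.333 = 0.64579; r = 40.225°.
D_min = 2·59.410° − 4·40.225° + 180° = 137.922°.
Rainbow angle = 180° − D_min = 42.078°.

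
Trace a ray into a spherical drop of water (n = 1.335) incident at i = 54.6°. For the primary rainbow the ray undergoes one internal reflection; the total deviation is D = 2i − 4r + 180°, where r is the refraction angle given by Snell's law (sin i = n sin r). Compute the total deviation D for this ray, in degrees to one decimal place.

138.7°

sin r = sin 54.6° / 1.335 = 0.8151/1.335 = 0.6106; r = 37.63°.
D = 2·54.6° − 4·37.63° + 180° = 109.20° − 150.53° + 180° = 138.67°.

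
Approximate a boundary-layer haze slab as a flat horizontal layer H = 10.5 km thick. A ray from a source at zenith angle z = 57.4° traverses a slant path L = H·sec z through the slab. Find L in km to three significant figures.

19.5 km

sec z = 1/cos 57.4° = 1.8561.
L = 10.5 × 1.8561 = 19.489 km.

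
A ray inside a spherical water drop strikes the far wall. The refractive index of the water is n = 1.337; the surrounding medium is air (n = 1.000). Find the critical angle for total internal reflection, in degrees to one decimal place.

48.4°

sin θ_c = n_air / n = 1.000 / 1.337 = 0.7479.
θ_c = arcsin(0.7479) = 48.41°.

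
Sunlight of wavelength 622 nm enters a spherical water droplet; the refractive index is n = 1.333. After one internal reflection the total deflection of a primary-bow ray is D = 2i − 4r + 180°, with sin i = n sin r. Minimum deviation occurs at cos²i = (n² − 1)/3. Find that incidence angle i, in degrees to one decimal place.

59.4°

cos²i = (1.333² − 1)/3 = (1.77689 − 1)/3 = 0.25896.
cos i = 0.50888, so i = 59.410°.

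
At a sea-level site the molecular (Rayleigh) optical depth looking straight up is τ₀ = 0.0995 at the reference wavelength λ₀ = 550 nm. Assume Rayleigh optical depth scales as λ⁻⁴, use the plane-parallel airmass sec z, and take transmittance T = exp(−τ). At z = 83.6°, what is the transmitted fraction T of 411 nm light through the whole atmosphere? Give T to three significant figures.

0.0571

sec 83.6° = 8.9711.
τ = 0.0995 × (550/411)⁴ × 8.9711 = 0.0995 × 3.2069 × 8.9711 = 2.8625.
T = exp(−2.8625) = 0.0571.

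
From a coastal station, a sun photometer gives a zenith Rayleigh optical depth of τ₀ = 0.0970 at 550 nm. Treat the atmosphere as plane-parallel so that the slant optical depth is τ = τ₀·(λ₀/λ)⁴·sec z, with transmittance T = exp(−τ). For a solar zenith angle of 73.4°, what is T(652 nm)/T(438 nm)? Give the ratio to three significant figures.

Airmass: sec 73.4° = 3.5003.
τ(652 nm) = 0.0970 × (550/652)⁴ × 3.5003 = 0.0970 × 0.5064 × 3.5003 = 0.1719.
τ(438 nm) = 0.0970 × (550/438)⁴ × 3.5003 = 0.0970 × 2.4863 × 3.5003 = 0.8442.
T(652)/T(438) = exp(τ_B − τ_A) = exp(0.6723) = 1.9586.

1.96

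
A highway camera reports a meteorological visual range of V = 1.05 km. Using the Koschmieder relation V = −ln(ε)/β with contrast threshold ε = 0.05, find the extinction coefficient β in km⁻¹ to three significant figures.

2.85 km⁻¹

β = −ln(0.05) / V = 2.996 / 1.05 = 2.8531 km⁻¹.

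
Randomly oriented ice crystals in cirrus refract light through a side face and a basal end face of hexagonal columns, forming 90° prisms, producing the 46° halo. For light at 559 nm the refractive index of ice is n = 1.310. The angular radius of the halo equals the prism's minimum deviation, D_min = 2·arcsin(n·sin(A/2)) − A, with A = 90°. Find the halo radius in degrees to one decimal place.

45.7°

n·sin(A/2) = 1.310 × sin 45° = 1.310 × 0.7071 = 0.9263.
D_min = 2·arcsin(0.9263) − 90° = 2 × 67.867° − 90° = 45.733°.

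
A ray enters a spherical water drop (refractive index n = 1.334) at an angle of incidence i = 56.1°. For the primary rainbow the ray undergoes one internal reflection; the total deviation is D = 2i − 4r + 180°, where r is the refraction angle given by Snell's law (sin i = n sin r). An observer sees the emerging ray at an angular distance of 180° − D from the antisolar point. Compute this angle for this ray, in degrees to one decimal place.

sin r = sin 56.1° / 1.334 = 0.8300/1.334 = 0.6222; r = 38.48°.
D = 2·56.1° − 4·38.48° + 180° = 112.20° − 153.91° + 180° = 138.29°.
Angle from antisolar point = 180° − D = 41.71°.

41.7°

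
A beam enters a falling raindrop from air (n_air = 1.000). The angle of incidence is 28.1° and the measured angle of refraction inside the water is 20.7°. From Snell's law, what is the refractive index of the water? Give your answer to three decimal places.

n = sin θ_i / sin θ_r = sin 28.1° / sin 20.7° = 0.4710 / 0.3535 = 1.3325.

1.333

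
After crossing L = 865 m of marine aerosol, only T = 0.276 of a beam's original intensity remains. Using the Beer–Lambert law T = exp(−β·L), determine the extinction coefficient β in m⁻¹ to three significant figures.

0.00149 m⁻¹

Beer–Lambert: T = exp(−βL) ⇒ β = −ln(T)/L = −ln(0.276)/865 = 1.2874/865 = 0.001488 m⁻¹.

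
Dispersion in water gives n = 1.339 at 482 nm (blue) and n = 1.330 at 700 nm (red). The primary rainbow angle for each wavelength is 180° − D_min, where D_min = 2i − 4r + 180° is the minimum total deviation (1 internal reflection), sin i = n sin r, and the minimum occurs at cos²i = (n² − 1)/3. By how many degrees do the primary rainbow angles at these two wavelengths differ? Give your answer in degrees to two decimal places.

At 482 nm (n = 1.339): cos²i = 0.26431 → i = 59.062°, r = 39.834°, D_min = 138.786°, rainbow angle = 41.214°.
At 700 nm (n = 1.330): cos²i = 0.25630 → i = 59.585°, r = 40.422°, D_min = 137.484°, rainbow angle = 42.516°.
Angular width = |41.214° − 42.516°| = 1.303°.

1.30°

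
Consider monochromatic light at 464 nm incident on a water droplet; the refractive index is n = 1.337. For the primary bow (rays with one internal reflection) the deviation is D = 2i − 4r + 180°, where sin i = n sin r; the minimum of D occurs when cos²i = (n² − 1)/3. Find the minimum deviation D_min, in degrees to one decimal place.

cos²i = (1.78757 − 1)/3 = 0.26252; i = arccos(0.51237) = 59.178°.
sin r = sin 59.178°/1.337 = 0.64231; r = 39.964°.
D_min = 2·59.178° − 4·39.964° + 180° = 138.500°.

138.5°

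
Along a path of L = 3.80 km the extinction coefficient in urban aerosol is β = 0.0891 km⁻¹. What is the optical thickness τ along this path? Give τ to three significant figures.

0.339

τ = β·L = 0.0891 × 3.80 = 0.3386.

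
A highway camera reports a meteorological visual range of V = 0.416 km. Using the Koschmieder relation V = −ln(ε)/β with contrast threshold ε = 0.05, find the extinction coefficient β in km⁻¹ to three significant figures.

β = −ln(0.05) / V = 2.996 / 0.416 = 7.2013 km⁻¹.

7.20 km⁻¹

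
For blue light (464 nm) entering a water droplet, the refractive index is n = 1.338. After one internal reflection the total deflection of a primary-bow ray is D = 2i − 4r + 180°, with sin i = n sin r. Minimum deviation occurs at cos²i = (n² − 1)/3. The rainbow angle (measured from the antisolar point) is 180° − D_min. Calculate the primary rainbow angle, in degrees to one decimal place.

cos²i = (1.79024 − 1)/3 = 0.26341; i = arccos(0.51324) = 59.120°.
sin r = sin 59.120°/1.338 = 0.64144; r = 39.899°.
D_min = 2·59.120° − 4·39.899° + 180° = 138.643°.
Rainbow angle = 180° − D_min = 41.357°.

41.4°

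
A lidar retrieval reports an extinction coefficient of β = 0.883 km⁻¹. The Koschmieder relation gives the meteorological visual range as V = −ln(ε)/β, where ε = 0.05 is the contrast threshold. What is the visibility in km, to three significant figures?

V = −ln(0.05) / 0.883 = 2.996 / 0.883 = 3.3927 km.

3.39 km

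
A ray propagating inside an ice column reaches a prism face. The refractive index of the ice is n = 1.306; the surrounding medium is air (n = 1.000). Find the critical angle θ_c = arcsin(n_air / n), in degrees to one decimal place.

50.0°

sin θ_c = n_air / n = 1.000 / 1.306 = 0.7657.
θ_c = arcsin(0.7657) = 49.97°.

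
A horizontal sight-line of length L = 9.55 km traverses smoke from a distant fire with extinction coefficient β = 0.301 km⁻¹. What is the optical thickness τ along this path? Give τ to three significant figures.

2.87

τ = β·L = 0.301 × 9.55 = 2.8746.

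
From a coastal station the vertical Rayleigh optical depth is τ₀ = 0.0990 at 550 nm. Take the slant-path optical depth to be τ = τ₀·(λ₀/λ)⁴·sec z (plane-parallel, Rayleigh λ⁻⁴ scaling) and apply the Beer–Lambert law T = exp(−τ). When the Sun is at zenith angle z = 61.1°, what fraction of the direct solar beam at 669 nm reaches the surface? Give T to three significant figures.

0.911

sec 61.1° = 2.0692.
τ = 0.0990 × (550/669)⁴ × 2.0692 = 0.0990 × 0.4568 × 2.0692 = 0.0936.
T = exp(−0.0936) = 0.9107.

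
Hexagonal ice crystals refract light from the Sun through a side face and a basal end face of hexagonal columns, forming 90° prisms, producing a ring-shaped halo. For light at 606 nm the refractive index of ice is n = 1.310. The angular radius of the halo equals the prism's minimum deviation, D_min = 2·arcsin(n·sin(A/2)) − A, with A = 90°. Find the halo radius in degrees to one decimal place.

n·sin(A/2) = 1.310 × sin 45° = 1.310 × 0.7071 = 0.9263.
D_min = 2·arcsin(0.9263) − 90° = 2 × 67.867° − 90° = 45.733°.

45.7°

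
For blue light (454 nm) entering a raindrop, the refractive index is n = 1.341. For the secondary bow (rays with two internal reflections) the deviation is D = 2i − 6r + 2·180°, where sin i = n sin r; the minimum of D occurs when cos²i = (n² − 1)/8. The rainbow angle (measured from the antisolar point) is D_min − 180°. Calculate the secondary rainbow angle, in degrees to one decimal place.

cos²i = (1.79828 − 1)/8 = 0.09979; i = arccos(0.31589) = 71.586°.
sin r = sin 71.586°/1.341 = 0.70753; r = 45.034°.
D_min = 2·71.586° − 6·45.034° + 360° = 232.966°.
Rainbow angle = D_min − 180° = 52.966°.

53.0°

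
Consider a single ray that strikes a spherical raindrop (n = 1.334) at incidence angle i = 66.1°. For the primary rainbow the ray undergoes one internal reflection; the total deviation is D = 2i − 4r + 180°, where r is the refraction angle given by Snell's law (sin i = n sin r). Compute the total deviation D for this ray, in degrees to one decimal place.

139.1°

sin r = sin 66.1° / 1.334 = 0.9143/1.334 = 0.6853; r = 43.26°.
D = 2·66.1° − 4·43.26° + 180° = 132.20° − 173.05° + 180° = 139.15°.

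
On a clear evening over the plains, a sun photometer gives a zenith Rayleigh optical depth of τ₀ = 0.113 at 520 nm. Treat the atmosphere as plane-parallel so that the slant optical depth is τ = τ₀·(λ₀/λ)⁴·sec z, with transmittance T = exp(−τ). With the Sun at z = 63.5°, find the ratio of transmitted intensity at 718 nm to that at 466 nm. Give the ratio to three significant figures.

1.38

Airmass: sec 63.5° = 2.2412.
τ(718 nm) = 0.113 × (520/718)⁴ × 2.2412 = 0.113 × 0.2751 × 2.2412 = 0.0697.
τ(466 nm) = 0.113 × (520/466)⁴ × 2.2412 = 0.113 × 1.5505 × 2.2412 = 0.3927.
T(718)/T(466) = exp(τ_B − τ_A) = exp(0.3230) = 1.3813.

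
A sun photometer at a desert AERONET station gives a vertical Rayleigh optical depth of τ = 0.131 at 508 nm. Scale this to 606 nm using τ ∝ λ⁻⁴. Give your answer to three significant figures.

0.0647

τ(606 nm) = τ(508 nm) × (508/606)⁴ = 0.131 × (0.8383)⁴ = 0.131 × 0.4938 = 0.0647.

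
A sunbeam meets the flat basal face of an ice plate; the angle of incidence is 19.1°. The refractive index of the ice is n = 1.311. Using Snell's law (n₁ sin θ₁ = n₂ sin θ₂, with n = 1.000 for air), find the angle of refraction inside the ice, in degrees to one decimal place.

14.5°

Snell: sin θ_r = sin θ_i / n = sin 19.1° / 1.311 = 0.3272 / 1.311 = 0.2496.
θ_r = arcsin(0.2496) = 14.45°.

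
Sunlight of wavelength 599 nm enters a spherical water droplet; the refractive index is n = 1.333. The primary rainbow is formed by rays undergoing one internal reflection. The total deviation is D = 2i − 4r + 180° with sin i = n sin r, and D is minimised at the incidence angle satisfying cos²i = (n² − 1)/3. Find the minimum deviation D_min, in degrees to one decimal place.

137.9°

cos²i = (1.77689 − 1)/3 = 0.25896; i = arccos(0.50888) = 59.410°.
sin r = sin 59.410°/1.333 = 0.64579; r = 40.225°.
D_min = 2·59.410° − 4·40.225° + 180° = 137.922°.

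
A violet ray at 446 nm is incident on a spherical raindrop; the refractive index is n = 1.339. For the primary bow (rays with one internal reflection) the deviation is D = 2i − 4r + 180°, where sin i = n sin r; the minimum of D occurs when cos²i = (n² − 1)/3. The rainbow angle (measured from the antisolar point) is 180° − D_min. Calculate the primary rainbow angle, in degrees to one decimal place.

41.2°

cos²i = (1.79292 − 1)/3 = 0.26431; i = arccos(0.51411) = 59.062°.
sin r = sin 59.062°/1.339 = 0.64057; r = 39.834°.
D_min = 2·59.062° − 4·39.834° + 180° = 138.786°.
Rainbow angle = 180° − D_min = 41.214°.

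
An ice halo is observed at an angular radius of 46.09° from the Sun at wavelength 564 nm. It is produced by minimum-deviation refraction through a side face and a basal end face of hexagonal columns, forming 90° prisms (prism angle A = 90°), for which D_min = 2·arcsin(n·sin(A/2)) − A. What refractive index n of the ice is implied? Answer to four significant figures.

Rearranging: n = sin((D_min + A)/2) / sin(A/2).
(D_min + A)/2 = (46.09° + 90°)/2 = 68.045°.
n = sin 68.045° / sin 45° = 0.9275 / 0.7071 = 1.3117.

1.312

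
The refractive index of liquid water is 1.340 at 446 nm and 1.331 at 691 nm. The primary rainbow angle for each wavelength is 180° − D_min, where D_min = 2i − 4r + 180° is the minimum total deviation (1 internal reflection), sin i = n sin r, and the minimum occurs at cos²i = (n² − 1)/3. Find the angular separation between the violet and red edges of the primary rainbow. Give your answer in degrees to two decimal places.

At 446 nm (n = 1.340): cos²i = 0.26520 → i = 59.004°, r = 39.770°, D_min = 138.929°, rainbow angle = 41.071°.
At 691 nm (n = 1.331): cos²i = 0.25719 → i = 59.527°, r = 40.356°, D_min = 137.630°, rainbow angle = 42.370°.
Angular width = |41.071° − 42.370°| = 1.299°.

1.30°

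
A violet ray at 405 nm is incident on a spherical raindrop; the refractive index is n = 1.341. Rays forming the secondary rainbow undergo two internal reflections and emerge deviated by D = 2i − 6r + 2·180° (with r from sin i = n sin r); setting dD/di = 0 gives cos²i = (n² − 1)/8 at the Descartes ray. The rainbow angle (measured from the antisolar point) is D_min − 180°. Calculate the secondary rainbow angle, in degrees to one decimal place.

53.0°

cos²i = (1.79828 − 1)/8 = 0.09979; i = arccos(0.31589) = 71.586°.
sin r = sin 71.586°/1.341 = 0.70753; r = 45.034°.
D_min = 2·71.586° − 6·45.034° + 360° = 232.966°.
Rainbow angle = D_min − 180° = 52.966°.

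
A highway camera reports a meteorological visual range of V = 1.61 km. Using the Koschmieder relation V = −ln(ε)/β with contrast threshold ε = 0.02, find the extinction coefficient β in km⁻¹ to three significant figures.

2.43 km⁻¹

β = −ln(0.02) / V = 3.912 / 1.61 = 2.4298 km⁻¹.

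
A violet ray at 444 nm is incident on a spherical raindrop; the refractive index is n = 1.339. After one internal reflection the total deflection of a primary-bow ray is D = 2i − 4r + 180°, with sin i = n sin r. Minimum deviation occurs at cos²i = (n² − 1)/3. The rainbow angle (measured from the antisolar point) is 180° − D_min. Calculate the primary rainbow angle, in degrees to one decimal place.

41.2°

cos²i = (1.79292 − 1)/3 = 0.26431; i = arccos(0.51411) = 59.062°.
sin r = sin 59.062°/1.339 = 0.64057; r = 39.834°.
D_min = 2·59.062° − 4·39.834° + 180° = 138.786°.
Rainbow angle = 180° − D_min = 41.214°.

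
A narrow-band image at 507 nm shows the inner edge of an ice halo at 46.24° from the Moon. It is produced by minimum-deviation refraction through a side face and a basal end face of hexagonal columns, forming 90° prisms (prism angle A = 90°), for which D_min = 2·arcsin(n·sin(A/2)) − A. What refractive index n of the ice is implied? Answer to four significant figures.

Rearranging: n = sin((D_min + A)/2) / sin(A/2).
(D_min + A)/2 = (46.24° + 90°)/2 = 68.120°.
n = sin 68.120° / sin 45° = 0.9280 / 0.7071 = 1.3123.

1.312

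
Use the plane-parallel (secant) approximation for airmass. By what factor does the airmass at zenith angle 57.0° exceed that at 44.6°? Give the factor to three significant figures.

1.31

X(57.0°)/X(44.6°) = sec 57.0° / sec 44.6° = cos 44.6° / cos 57.0° = 0.7120/0.5446 = 1.3073.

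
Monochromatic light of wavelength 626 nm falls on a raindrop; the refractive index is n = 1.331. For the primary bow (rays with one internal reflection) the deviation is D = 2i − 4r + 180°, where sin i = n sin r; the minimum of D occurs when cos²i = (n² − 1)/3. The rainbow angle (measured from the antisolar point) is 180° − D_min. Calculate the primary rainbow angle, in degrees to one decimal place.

cos²i = (1.77156 − 1)/3 = 0.25719; i = arccos(0.50714) = 59.527°.
sin r = sin 59.527°/1.331 = 0.64753; r = 40.356°.
D_min = 2·59.527° − 4·40.356° + 180° = 137.630°.
Rainbow angle = 180° − D_min = 42.370°.

42.4°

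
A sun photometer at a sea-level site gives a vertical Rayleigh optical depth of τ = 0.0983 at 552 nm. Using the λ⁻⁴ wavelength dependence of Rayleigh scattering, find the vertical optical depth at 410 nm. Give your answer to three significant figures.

0.323

τ(410 nm) = τ(552 nm) × (552/410)⁴ = 0.0983 × (1.3463)⁴ = 0.0983 × 3.2856 = 0.3230.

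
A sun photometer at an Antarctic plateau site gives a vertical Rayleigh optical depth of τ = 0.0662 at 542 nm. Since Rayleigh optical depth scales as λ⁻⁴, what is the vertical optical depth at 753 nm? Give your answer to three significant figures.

τ(753 nm) = τ(542 nm) × (542/753)⁴ = 0.0662 × (0.7198)⁴ = 0.0662 × 0.2684 = 0.0178.

0.0178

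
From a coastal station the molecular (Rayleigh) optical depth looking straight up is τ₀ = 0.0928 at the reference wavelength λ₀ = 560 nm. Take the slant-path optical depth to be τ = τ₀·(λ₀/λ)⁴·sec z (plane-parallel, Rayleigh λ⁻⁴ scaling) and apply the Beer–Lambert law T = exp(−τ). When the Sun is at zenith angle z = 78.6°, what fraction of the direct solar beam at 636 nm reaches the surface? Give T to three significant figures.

0.754

sec 78.6° = 5.0593.
τ = 0.0928 × (560/636)⁴ × 5.0593 = 0.0928 × 0.6011 × 5.0593 = 0.2822.
T = exp(−0.2822) = 0.7541.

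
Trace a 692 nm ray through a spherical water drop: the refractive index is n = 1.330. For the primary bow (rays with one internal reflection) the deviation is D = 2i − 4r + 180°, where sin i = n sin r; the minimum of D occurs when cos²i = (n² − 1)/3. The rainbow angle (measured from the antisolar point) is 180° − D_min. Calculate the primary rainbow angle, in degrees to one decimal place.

cos²i = (1.76890 − 1)/3 = 0.25630; i = arccos(0.50626) = 59.585°.
sin r = sin 59.585°/1.330 = 0.64841; r = 40.422°.
D_min = 2·59.585° − 4·40.422° + 180° = 137.484°.
Rainbow angle = 180° − D_min = 42.516°.

42.5°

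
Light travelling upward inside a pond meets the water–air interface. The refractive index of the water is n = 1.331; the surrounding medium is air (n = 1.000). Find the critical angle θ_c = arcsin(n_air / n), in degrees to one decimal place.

48.7°

sin θ_c = n_air / n = 1.000 / 1.331 = 0.7513.
θ_c = arcsin(0.7513) = 48.70°.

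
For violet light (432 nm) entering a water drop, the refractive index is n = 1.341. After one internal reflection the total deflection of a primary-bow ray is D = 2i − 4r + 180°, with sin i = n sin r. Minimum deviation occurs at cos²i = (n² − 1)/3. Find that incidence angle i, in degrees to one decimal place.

cos²i = (1.341² − 1)/3 = (1.79828 − 1)/3 = 0.26609.
cos i = 0.51584, so i = 58.946°.

58.9°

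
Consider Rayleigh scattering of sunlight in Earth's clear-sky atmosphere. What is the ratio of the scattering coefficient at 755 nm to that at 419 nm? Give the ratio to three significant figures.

0.0949

Rayleigh scattering ∝ λ⁻⁴, so the ratio of coefficients is the inverse fourth power of the wavelength ratio.
σ(755)/σ(419) = (419/755)⁴ = (0.5550)⁴ = 0.09486.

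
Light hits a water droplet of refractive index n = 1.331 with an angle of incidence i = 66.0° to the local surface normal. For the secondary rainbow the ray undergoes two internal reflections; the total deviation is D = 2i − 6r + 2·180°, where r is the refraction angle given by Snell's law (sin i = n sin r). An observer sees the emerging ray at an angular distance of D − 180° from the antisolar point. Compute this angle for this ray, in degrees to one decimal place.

51.9°

sin r = sin 66.0° / 1.331 = 0.9135/1.331 = 0.6864; r = 43.34°.
D = 2·66.0° − 6·43.34° + 2·180° = 132.00° − 260.06° + 360° = 231.94°.
Angle from antisolar point = D − 180° = 51.94°.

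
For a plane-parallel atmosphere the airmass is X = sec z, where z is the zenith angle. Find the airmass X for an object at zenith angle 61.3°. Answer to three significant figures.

2.08

X = sec z = 1/cos 61.3° = 1/0.4802 = 2.0824.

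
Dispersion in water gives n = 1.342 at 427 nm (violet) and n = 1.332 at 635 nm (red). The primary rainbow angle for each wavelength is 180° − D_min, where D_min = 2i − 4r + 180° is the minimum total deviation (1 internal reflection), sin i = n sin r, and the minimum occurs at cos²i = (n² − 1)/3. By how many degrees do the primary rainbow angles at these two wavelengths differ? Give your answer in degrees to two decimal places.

1.44°

At 427 nm (n = 1.342): cos²i = 0.26699 → i = 58.888°, r = 39.641°, D_min = 139.213°, rainbow angle = 40.787°.
At 635 nm (n = 1.332): cos²i = 0.25807 → i = 59.469°, r = 40.290°, D_min = 137.776°, rainbow angle = 42.224°.
Angular width = |40.787° − 42.224°| = 1.437°.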